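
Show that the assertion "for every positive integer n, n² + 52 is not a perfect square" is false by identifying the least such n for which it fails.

Check each positive integer n in order until n² + 52 is a perfect square.
For n = 1, 2, 3, 4, …, 9, 10, 11 the conclusion holds.
n = 12: 12² + 52 = 196 = 14², a perfect square.
So n = 12 is the smallest counterexample.

n = 12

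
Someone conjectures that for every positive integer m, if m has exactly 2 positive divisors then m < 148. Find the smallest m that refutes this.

The first 34 eligible values, up to m = 139, all satisfy the conclusion.
m = 149: τ(149) = 2; 149 ≥ 148.

m = 149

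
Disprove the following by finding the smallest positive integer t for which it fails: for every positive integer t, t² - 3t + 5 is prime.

t = 4

For t = 1, 2, 3 the conclusion holds.
t = 4: t² - 3t + 5 = 9 = 3 × 3, composite.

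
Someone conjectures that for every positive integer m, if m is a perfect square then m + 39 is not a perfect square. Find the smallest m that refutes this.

Check each positive integer m in order until m is a perfect square but m + 39 is a perfect square.
For m = 1, 4, 9, 16 the conclusion holds.
m = 25: 25 = 5² and 25 + 39 = 64 = 8².
So m = 25 is the smallest counterexample.

m = 25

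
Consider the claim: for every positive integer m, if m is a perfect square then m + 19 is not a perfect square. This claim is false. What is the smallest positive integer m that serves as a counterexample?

m = 81

A counterexample is any positive integer m such that m is a perfect square but m + 19 is a perfect square; we check each in order.
m = 1: 1 + 19 = 20, not a perfect square.
m = 4: 4 + 19 = 23, not a perfect square.
m = 9: 9 + 19 = 28, not a perfect square.
m = 16: 16 + 19 = 35, not a perfect square.
m = 25: 25 + 19 = 44, not a perfect square.
m = 36: 36 + 19 = 55, not a perfect square.
m = 49: 49 + 19 = 68, not a perfect square.
m = 64: 64 + 19 = 83, not a perfect square.
m = 81: 81 = 9² and 81 + 19 = 100 = 10².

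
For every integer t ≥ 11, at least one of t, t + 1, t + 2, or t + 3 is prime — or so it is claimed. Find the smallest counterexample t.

t = 24

We need the least integer t ≥ 11 for which t, t + 1, t + 2, t + 3 are all composite.
The first 13 eligible values, up to t = 23, all satisfy the conclusion.
t = 24: 24 = 2 × 12; 25 = 5 × 5; 26 = 2 × 13; 27 = 3 × 9 — all composite.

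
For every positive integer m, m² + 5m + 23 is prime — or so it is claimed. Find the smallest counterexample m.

For m = 1, 2, 3, 4, …, 11, 12, 13 the conclusion holds.
m = 14: m² + 5m + 23 = 289 = 17 × 17, composite.

m = 14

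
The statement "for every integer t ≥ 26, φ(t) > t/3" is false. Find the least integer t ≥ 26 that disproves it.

t = 30

A counterexample is any integer t ≥ 26 such that the claim fails; we check each in order.
For t = 26, 27, 28, 29 the conclusion holds.
t = 30: φ(30) = 8 and 30/3 = 10, so φ(30) ≤ 30/3.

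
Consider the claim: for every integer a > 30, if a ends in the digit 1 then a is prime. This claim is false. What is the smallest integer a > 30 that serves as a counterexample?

A counterexample is any integer a > 30 such that a ends in the digit 1 but a is not prime; we check each in order.
For a = 31, 41 the conclusion holds.
a = 51: 51 ends in 1; 51 = 3 × 17, composite.

a = 51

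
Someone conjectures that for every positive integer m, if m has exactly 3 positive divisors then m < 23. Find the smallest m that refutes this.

m = 25

m = 4: τ(4) = 3; 4 < 23.
m = 9: τ(9) = 3; 9 < 23.
m = 25: τ(25) = 3; 25 ≥ 23.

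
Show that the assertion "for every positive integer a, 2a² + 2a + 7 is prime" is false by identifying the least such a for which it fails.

a = 6

Check each positive integer a in order until 2a² + 2a + 7 is not prime.
a = 1: 2a² + 2a + 7 = 11, prime.
a = 2: 2a² + 2a + 7 = 19, prime.
a = 3: 2a² + 2a + 7 = 31, prime.
a = 4: 2a² + 2a + 7 = 47, prime.
a = 5: 2a² + 2a + 7 = 67, prime.
a = 6: 2a² + 2a + 7 = 91 = 7 × 13, composite.
So a = 6 is the smallest counterexample.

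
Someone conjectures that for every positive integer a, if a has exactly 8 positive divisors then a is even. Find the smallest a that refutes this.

a = 105

Check each positive integer a in order until a has exactly 8 positive divisors but a is odd.
The first 12 eligible values, up to a = 104, all satisfy the conclusion.
a = 105: divisors of 105: 1, 3, 5, 7, 15, 21, 35, 105; 105 is odd.
So a = 105 is the smallest counterexample.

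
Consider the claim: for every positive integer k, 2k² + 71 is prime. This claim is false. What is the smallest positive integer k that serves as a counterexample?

k = 5

A counterexample is any positive integer k such that 2k² + 71 is not prime; we check each in order.
k = 1: 2k² + 71 = 73, prime.
k = 2: 2k² + 71 = 79, prime.
k = 3: 2k² + 71 = 89, prime.
k = 4: 2k² + 71 = 103, prime.
k = 5: 2k² + 71 = 121 = 11 × 11, composite.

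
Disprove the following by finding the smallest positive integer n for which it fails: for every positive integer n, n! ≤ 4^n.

n = 9

We need the least positive integer n for which n! > 4^n.
For n = 1, 2, 3, 4, 5, 6, 7, 8 the conclusion holds.
n = 9: n! = 362880 and 4^n = 262144, so 362880 > 262144.
Thus n = 9 disproves the claim, and no smaller n works.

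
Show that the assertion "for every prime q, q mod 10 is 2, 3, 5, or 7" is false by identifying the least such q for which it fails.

A counterexample is any prime q such that the claim fails; we check each in order.
The first 4 eligible values, up to q = 7, all satisfy the conclusion.
q = 11: 11 mod 10 = 1 — not in {2, 3, 5, 7}.

q = 11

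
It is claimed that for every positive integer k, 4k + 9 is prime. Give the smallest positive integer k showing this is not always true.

k = 3

A counterexample is any positive integer k such that 4k + 9 is not prime; we check each in order.
For k = 1, 2 the conclusion holds.
k = 3: 4k + 9 = 21 = 3 × 7, composite.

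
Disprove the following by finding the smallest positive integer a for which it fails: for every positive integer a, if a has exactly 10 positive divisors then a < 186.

a = 208

A counterexample is any positive integer a such that a has exactly 10 positive divisors but the claim fails; we check each in order.
For a = 48, 80, 112, 162, 176 the conclusion holds.
a = 208: τ(208) = 10; 208 ≥ 186.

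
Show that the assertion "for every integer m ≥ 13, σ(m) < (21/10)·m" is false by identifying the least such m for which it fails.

For m = 13, 14, 15, 16, 17 the conclusion holds.
m = 18: σ(18) = 39; 39 ≥ 189/5.

m = 18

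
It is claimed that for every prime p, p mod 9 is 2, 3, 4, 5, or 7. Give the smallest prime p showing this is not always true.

p = 17

Check each prime p in order until the claim fails.
The first 6 eligible values, up to p = 13, all satisfy the conclusion.
p = 17: 17 mod 9 = 8 — not in {2, 3, 4, 5, 7}.
Hence p = 17 is a counterexample.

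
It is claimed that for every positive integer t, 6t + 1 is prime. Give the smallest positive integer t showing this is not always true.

t = 4

Check each positive integer t in order until 6t + 1 is not prime.
For t = 1, 2, 3 the conclusion holds.
t = 4: 6t + 1 = 25 = 5 × 5, composite.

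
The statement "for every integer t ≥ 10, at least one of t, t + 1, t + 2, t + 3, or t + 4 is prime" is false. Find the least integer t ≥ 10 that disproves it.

We need the least integer t ≥ 10 for which t, t + 1, t + 2, t + 3, t + 4 are all composite.
For t = 10, 11, 12, 13, …, 21, 22, 23 the conclusion holds.
t = 24: 24 = 2 × 12; 25 = 5 × 5; 26 = 2 × 13; 27 = 3 × 9; 28 = 2 × 14 — all composite.

t = 24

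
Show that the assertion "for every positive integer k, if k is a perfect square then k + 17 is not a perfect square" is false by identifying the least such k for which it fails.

We need the least positive integer k for which k is a perfect square but k + 17 is a perfect square.
The first 7 eligible values, up to k = 49, all satisfy the conclusion.
k = 64: 64 = 8² and 64 + 17 = 81 = 9².

k = 64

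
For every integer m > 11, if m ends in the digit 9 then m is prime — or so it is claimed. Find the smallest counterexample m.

A counterexample is any integer m > 11 such that m ends in the digit 9 but m is not prime; we check each in order.
m = 19: 19 ends in 9 and is prime.
m = 29: 29 ends in 9 and is prime.
m = 39: 39 ends in 9; 39 = 3 × 13, composite.

m = 39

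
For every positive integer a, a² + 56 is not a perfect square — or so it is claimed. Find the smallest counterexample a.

a = 5

We need the least positive integer a for which a² + 56 is a perfect square.
For a = 1, 2, 3, 4 the conclusion holds.
a = 5: 5² + 56 = 81 = 9², a perfect square.
Hence a = 5 is a counterexample.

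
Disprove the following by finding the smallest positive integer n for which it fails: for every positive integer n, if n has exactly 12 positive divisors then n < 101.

Check each positive integer n in order until n has exactly 12 positive divisors but the claim fails.
The first 5 eligible values, up to n = 96, all satisfy the conclusion.
n = 108: τ(108) = 12; 108 ≥ 101.
Hence n = 108 is a counterexample.

n = 108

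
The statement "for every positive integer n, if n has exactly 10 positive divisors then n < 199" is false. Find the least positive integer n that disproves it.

n = 208

Check each positive integer n in order until n has exactly 10 positive divisors but the claim fails.
For n = 48, 80, 112, 162, 176 the conclusion holds.
n = 208: τ(208) = 10; 208 ≥ 199.
Hence n = 208 is a counterexample.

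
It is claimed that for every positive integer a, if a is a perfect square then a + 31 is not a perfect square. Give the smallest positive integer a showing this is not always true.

a = 225

We need the least positive integer a for which a is a perfect square but a + 31 is a perfect square.
The first 14 eligible values, up to a = 196, all satisfy the conclusion.
a = 225: 225 = 15² and 225 + 31 = 256 = 16².
Hence a = 225 is a counterexample.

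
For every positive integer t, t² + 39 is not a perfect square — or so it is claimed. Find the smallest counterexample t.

t = 5

A counterexample is any positive integer t such that t² + 39 is a perfect square; we check each in order.
The first 4 eligible values, up to t = 4, all satisfy the conclusion.
t = 5: 5² + 39 = 64 = 8², a perfect square.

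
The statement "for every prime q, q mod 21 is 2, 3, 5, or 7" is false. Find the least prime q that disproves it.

Check each prime q in order until the claim fails.
The first 4 eligible values, up to q = 7, all satisfy the conclusion.
q = 11: 11 mod 21 = 11 — not in {2, 3, 5, 7}.
Thus q = 11 disproves the claim, and no smaller q works.

q = 11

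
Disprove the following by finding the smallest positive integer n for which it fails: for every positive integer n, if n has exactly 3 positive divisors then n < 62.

For n = 4, 9, 25, 49 the conclusion holds.
n = 121: τ(121) = 3; 121 ≥ 62.
So n = 121 is the smallest counterexample.

n = 121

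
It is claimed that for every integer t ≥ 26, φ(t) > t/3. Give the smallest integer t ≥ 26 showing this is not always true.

t = 26: φ(26) = 12 and 26/3 = 26/3, so φ(26) > 26/3.
t = 27: φ(27) = 18 and 27/3 = 9, so φ(27) > 27/3.
t = 28: φ(28) = 12 and 28/3 = 28/3, so φ(28) > 28/3.
t = 29: φ(29) = 28 and 29/3 = 29/3, so φ(29) > 29/3.
t = 30: φ(30) = 8 and 30/3 = 10, so φ(30) ≤ 30/3.

t = 30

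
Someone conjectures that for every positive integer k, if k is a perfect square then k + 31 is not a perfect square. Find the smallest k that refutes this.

We need the least positive integer k for which k is a perfect square but k + 31 is a perfect square.
The first 14 eligible values, up to k = 196, all satisfy the conclusion.
k = 225: 225 = 15² and 225 + 31 = 256 = 16².

k = 225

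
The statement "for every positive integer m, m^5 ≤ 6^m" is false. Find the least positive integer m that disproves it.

m = 3

m = 1: m^5 = 1 and 6^m = 6, so 1 ≤ 6.
m = 2: m^5 = 32 and 6^m = 36, so 32 ≤ 36.
m = 3: m^5 = 243 and 6^m = 216, so 243 > 216.
So m = 3 is the smallest counterexample.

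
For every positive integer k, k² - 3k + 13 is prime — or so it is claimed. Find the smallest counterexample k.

A counterexample is any positive integer k such that k² - 3k + 13 is not prime; we check each in order.
For k = 1, 2, 3, 4, …, 9, 10, 11 the conclusion holds.
k = 12: k² - 3k + 13 = 121 = 11 × 11, composite.
Hence k = 12 is a counterexample.

k = 12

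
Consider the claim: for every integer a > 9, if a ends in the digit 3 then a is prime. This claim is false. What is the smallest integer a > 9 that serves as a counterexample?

a = 33

We need the least integer a > 9 for which a ends in the digit 3 but a is not prime.
For a = 13, 23 the conclusion holds.
a = 33: 33 ends in 3; 33 = 3 × 11, composite.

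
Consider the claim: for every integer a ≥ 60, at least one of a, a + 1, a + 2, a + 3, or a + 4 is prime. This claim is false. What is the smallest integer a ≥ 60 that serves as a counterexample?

a = 62

Check each integer a ≥ 60 in order until a, a + 1, a + 2, a + 3, a + 4 are all composite.
a = 60: 61 is prime.
a = 61: 61 is prime.
a = 62: 62 = 2 × 31; 63 = 3 × 21; 64 = 2 × 32; 65 = 5 × 13; 66 = 2 × 33 — all composite.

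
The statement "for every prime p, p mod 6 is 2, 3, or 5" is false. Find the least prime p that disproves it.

p = 7

A counterexample is any prime p such that the claim fails; we check each in order.
For p = 2, 3, 5 the conclusion holds.
p = 7: 7 mod 6 = 1 — not in {2, 3, 5}.
Hence p = 7 is a counterexample.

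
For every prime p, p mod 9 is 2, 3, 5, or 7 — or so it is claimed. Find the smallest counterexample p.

p = 13

p = 2: 2 mod 9 = 2.
p = 3: 3 mod 9 = 3.
p = 5: 5 mod 9 = 5.
p = 7: 7 mod 9 = 7.
p = 11: 11 mod 9 = 2.
p = 13: 13 mod 9 = 4 — not in {2, 3, 5, 7}.
Hence p = 13 is a counterexample.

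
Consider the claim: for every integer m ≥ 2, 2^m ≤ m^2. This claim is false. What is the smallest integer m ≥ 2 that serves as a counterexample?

m = 2: 2^m = 4 and m^2 = 4, so 4 ≤ 4.
m = 3: 2^m = 8 and m^2 = 9, so 8 ≤ 9.
m = 4: 2^m = 16 and m^2 = 16, so 16 ≤ 16.
m = 5: 2^m = 32 and m^2 = 25, so 32 > 25.
Hence m = 5 is a counterexample.

m = 5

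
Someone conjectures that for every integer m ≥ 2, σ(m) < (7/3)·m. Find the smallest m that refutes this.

m = 12

Check each integer m ≥ 2 in order until the claim fails.
For m = 2, 3, 4, 5, 6, 7, 8, 9, 10, 11 the conclusion holds.
m = 12: σ(12) = 28; 28 ≥ 28.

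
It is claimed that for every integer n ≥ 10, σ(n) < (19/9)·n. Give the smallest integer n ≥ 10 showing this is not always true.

A counterexample is any integer n ≥ 10 such that the claim fails; we check each in order.
For n = 10, 11 the conclusion holds.
n = 12: σ(12) = 28; 28 ≥ 76/3.

n = 12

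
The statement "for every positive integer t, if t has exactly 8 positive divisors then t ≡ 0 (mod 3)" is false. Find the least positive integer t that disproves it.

t = 24: τ(24) = 8; 24 ≡ 0 (mod 3).
t = 30: τ(30) = 8; 30 ≡ 0 (mod 3).
t = 40: τ(40) = 8; 40 ≡ 1 (mod 3).

t = 40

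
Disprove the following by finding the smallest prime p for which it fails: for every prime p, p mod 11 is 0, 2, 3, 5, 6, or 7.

Check each prime p in order until the claim fails.
p = 2: 2 mod 11 = 2.
p = 3: 3 mod 11 = 3.
p = 5: 5 mod 11 = 5.
p = 7: 7 mod 11 = 7.
p = 11: 11 mod 11 = 0.
p = 13: 13 mod 11 = 2.
p = 17: 17 mod 11 = 6.
p = 19: 19 mod 11 = 8 — not in {0, 2, 3, 5, 6, 7}.
Hence p = 19 is a counterexample.

p = 19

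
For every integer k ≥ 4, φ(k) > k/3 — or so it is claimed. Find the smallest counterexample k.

k = 6

k = 4: φ(4) = 2 and 4/3 = 4/3, so φ(4) > 4/3.
k = 5: φ(5) = 4 and 5/3 = 5/3, so φ(5) > 5/3.
k = 6: φ(6) = 2 and 6/3 = 2, so φ(6) ≤ 6/3.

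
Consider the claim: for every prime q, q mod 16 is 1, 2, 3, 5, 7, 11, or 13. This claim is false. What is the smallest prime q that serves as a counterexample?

A counterexample is any prime q such that the claim fails; we check each in order.
The first 10 eligible values, up to q = 29, all satisfy the conclusion.
q = 31: 31 mod 16 = 15 — not in {1, 2, 3, 5, 7, 11, 13}.
Thus q = 31 disproves the claim, and no smaller q works.

q = 31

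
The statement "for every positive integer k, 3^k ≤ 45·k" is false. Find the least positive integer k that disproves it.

k = 1: 3^k = 3 and 45·k = 45, so 3 ≤ 45.
k = 2: 3^k = 9 and 45·k = 90, so 9 ≤ 90.
k = 3: 3^k = 27 and 45·k = 135, so 27 ≤ 135.
k = 4: 3^k = 81 and 45·k = 180, so 81 ≤ 180.
k = 5: 3^k = 243 and 45·k = 225, so 243 > 225.
Hence k = 5 is a counterexample.

k = 5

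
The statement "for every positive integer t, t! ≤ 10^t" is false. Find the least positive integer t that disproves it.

t = 25

A counterexample is any positive integer t such that t! > 10^t; we check each in order.
For t = 1, 2, 3, 4, …, 22, 23, 24 the conclusion holds.
t = 25: t! = 15511210043330985984000000 and 10^t = 10000000000000000000000000, so 15511210043330985984000000 > 10000000000000000000000000.
Thus t = 25 disproves the claim, and no smaller t works.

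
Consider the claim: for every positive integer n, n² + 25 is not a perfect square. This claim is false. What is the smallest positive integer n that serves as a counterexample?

We need the least positive integer n for which n² + 25 is a perfect square.
For n = 1, 2, 3, 4, …, 9, 10, 11 the conclusion holds.
n = 12: 12² + 25 = 169 = 13², a perfect square.
So n = 12 is the smallest counterexample.

n = 12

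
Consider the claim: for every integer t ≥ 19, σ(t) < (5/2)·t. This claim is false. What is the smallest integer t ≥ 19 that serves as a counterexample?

t = 24

A counterexample is any integer t ≥ 19 such that the claim fails; we check each in order.
For t = 19, 20, 21, 22, 23 the conclusion holds.
t = 24: σ(24) = 60; 60 ≥ 60.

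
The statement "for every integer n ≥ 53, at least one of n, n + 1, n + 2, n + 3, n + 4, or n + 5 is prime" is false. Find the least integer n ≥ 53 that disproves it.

n = 90

Check each integer n ≥ 53 in order until n, n + 1, n + 2, n + 3, n + 4, n + 5 are all composite.
For n = 53, 54, 55, 56, …, 87, 88, 89 the conclusion holds.
n = 90: 90 = 2 × 45; 91 = 7 × 13; 92 = 2 × 46; 93 = 3 × 31; 94 = 2 × 47; 95 = 5 × 19 — all composite.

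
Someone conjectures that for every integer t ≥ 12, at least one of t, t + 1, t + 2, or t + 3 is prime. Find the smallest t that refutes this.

Check each integer t ≥ 12 in order until t, t + 1, t + 2, t + 3 are all composite.
For t = 12, 13, 14, 15, …, 21, 22, 23 the conclusion holds.
t = 24: 24 = 2 × 12; 25 = 5 × 5; 26 = 2 × 13; 27 = 3 × 9 — all composite.

t = 24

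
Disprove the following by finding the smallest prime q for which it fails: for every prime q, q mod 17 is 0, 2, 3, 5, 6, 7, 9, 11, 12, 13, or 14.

q = 59

We need the least prime q for which the claim fails.
For q = 2, 3, 5, 7, …, 43, 47, 53 the conclusion holds.
q = 59: 59 mod 17 = 8 — not in {0, 2, 3, 5, 6, 7, 9, 11, 12, 13, 14}.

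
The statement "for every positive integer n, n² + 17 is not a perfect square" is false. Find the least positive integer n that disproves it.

n = 8

A counterexample is any positive integer n such that n² + 17 is a perfect square; we check each in order.
For n = 1, 2, 3, 4, 5, 6, 7 the conclusion holds.
n = 8: 8² + 17 = 81 = 9², a perfect square.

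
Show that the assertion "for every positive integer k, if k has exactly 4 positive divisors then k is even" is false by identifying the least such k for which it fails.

The first 4 eligible values, up to k = 14, all satisfy the conclusion.
k = 15: divisors of 15: 1, 3, 5, 15; 15 is odd.

k = 15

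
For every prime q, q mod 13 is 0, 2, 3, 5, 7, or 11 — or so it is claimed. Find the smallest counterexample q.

q = 17

A counterexample is any prime q such that the claim fails; we check each in order.
For q = 2, 3, 5, 7, 11, 13 the conclusion holds.
q = 17: 17 mod 13 = 4 — not in {0, 2, 3, 5, 7, 11}.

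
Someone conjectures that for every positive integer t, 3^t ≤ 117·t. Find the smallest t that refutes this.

For t = 1, 2, 3, 4, 5 the conclusion holds.
t = 6: 3^t = 729 and 117·t = 702, so 729 > 702.
Thus t = 6 disproves the claim, and no smaller t works.

t = 6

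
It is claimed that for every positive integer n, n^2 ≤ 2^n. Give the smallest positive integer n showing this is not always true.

We need the least positive integer n for which n^2 > 2^n.
For n = 1, 2 the conclusion holds.
n = 3: n^2 = 9 and 2^n = 8, so 9 > 8.

n = 3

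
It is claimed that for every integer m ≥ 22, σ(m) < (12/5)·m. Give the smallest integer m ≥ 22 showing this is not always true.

m = 24

m = 22: σ(22) = 36; 36 < 264/5.
m = 23: σ(23) = 24; 24 < 276/5.
m = 24: σ(24) = 60; 60 ≥ 288/5.
Thus m = 24 disproves the claim, and no smaller m works.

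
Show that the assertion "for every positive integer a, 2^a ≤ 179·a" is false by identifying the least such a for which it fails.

Check each positive integer a in order until 2^a > 179·a.
For a = 1, 2, 3, 4, 5, 6, 7, 8, 9, 10 the conclusion holds.
a = 11: 2^a = 2048 and 179·a = 1969, so 2048 > 1969.
Thus a = 11 disproves the claim, and no smaller a works.

a = 11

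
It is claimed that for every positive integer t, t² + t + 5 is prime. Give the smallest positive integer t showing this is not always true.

t = 4

t = 1: t² + t + 5 = 7, prime.
t = 2: t² + t + 5 = 11, prime.
t = 3: t² + t + 5 = 17, prime.
t = 4: t² + t + 5 = 25 = 5 × 5, composite.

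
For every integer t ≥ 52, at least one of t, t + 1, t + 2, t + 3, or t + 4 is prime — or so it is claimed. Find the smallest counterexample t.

t = 54

For t = 52, 53 the conclusion holds.
t = 54: 54 = 2 × 27; 55 = 5 × 11; 56 = 2 × 28; 57 = 3 × 19; 58 = 2 × 29 — all composite.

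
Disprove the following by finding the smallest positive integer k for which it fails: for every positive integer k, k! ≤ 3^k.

k = 7

Check each positive integer k in order until k! > 3^k.
k = 1: k! = 1 and 3^k = 3, so 1 ≤ 3.
k = 2: k! = 2 and 3^k = 9, so 2 ≤ 9.
k = 3: k! = 6 and 3^k = 27, so 6 ≤ 27.
k = 4: k! = 24 and 3^k = 81, so 24 ≤ 81.
k = 5: k! = 120 and 3^k = 243, so 120 ≤ 243.
k = 6: k! = 720 and 3^k = 729, so 720 ≤ 729.
k = 7: k! = 5040 and 3^k = 2187, so 5040 > 2187.
Hence k = 7 is a counterexample.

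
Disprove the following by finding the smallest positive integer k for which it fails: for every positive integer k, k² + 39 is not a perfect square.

k = 1: 1² + 39 = 40, not a perfect square.
k = 2: 2² + 39 = 43, not a perfect square.
k = 3: 3² + 39 = 48, not a perfect square.
k = 4: 4² + 39 = 55, not a perfect square.
k = 5: 5² + 39 = 64 = 8², a perfect square.
Hence k = 5 is a counterexample.

k = 5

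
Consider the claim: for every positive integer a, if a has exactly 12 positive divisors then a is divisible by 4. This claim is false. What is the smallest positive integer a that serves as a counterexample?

a = 90

a = 60: τ(60) = 12; 60 mod 4 = 0.
a = 72: τ(72) = 12; 72 mod 4 = 0.
a = 84: τ(84) = 12; 84 mod 4 = 0.
a = 90: τ(90) = 12; 90 mod 4 = 2.
Thus a = 90 disproves the claim, and no smaller a works.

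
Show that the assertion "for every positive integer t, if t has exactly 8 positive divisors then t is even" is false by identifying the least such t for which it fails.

We need the least positive integer t for which t has exactly 8 positive divisors but t is odd.
For t = 24, 30, 40, 42, …, 88, 102, 104 the conclusion holds.
t = 105: divisors of 105: 1, 3, 5, 7, 15, 21, 35, 105; 105 is odd.
So t = 105 is the smallest counterexample.

t = 105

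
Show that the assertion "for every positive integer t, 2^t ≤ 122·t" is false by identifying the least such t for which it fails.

We need the least positive integer t for which 2^t > 122·t.
The first 10 eligible values, up to t = 10, all satisfy the conclusion.
t = 11: 2^t = 2048 and 122·t = 1342, so 2048 > 1342.
So t = 11 is the smallest counterexample.

t = 11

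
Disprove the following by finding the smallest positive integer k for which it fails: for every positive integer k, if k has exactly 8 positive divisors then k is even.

For k = 24, 30, 40, 42, …, 88, 102, 104 the conclusion holds.
k = 105: divisors of 105: 1, 3, 5, 7, 15, 21, 35, 105; 105 is odd.
Thus k = 105 disproves the claim, and no smaller k works.

k = 105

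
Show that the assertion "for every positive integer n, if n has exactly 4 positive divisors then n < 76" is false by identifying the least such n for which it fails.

n = 77

We need the least positive integer n for which n has exactly 4 positive divisors but the claim fails.
The first 23 eligible values, up to n = 74, all satisfy the conclusion.
n = 77: τ(77) = 4; 77 ≥ 76.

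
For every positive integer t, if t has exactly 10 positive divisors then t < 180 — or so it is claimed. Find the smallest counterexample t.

t = 208

We need the least positive integer t for which t has exactly 10 positive divisors but the claim fails.
The first 5 eligible values, up to t = 176, all satisfy the conclusion.
t = 208: τ(208) = 10; 208 ≥ 180.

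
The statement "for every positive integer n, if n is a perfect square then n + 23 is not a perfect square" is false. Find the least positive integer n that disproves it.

We need the least positive integer n for which n is a perfect square but n + 23 is a perfect square.
For n = 1, 4, 9, 16, 25, 36, 49, 64, 81, 100 the conclusion holds.
n = 121: 121 = 11² and 121 + 23 = 144 = 12².

n = 121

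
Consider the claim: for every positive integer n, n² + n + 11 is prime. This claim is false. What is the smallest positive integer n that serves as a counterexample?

Check each positive integer n in order until n² + n + 11 is not prime.
For n = 1, 2, 3, 4, 5, 6, 7, 8, 9 the conclusion holds.
n = 10: n² + n + 11 = 121 = 11 × 11, composite.

n = 10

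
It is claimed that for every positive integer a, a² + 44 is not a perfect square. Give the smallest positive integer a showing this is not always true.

Check each positive integer a in order until a² + 44 is a perfect square.
The first 9 eligible values, up to a = 9, all satisfy the conclusion.
a = 10: 10² + 44 = 144 = 12², a perfect square.

a = 10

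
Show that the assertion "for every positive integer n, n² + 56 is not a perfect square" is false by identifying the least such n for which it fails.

A counterexample is any positive integer n such that n² + 56 is a perfect square; we check each in order.
The first 4 eligible values, up to n = 4, all satisfy the conclusion.
n = 5: 5² + 56 = 81 = 9², a perfect square.
Thus n = 5 disproves the claim, and no smaller n works.

n = 5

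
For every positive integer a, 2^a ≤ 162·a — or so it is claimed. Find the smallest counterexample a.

a = 11

We need the least positive integer a for which 2^a > 162·a.
For a = 1, 2, 3, 4, 5, 6, 7, 8, 9, 10 the conclusion holds.
a = 11: 2^a = 2048 and 162·a = 1782, so 2048 > 1782.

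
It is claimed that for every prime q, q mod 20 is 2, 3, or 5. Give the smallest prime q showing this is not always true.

q = 7

A counterexample is any prime q such that the claim fails; we check each in order.
For q = 2, 3, 5 the conclusion holds.
q = 7: 7 mod 20 = 7 — not in {2, 3, 5}.
So q = 7 is the smallest counterexample.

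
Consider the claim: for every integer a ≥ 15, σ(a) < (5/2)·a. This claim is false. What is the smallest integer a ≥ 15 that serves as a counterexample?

a = 24

A counterexample is any integer a ≥ 15 such that the claim fails; we check each in order.
For a = 15, 16, 17, 18, 19, 20, 21, 22, 23 the conclusion holds.
a = 24: σ(24) = 60; 60 ≥ 60.
Thus a = 24 disproves the claim, and no smaller a works.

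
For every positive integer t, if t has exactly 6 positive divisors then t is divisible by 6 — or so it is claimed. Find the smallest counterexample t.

For t = 12, 18 the conclusion holds.
t = 20: τ(20) = 6; 20 mod 6 = 2.
So t = 20 is the smallest counterexample.

t = 20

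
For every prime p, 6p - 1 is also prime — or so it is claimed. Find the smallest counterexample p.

The first 4 eligible values, up to p = 7, all satisfy the conclusion.
p = 11: 6p - 1 = 65 = 5 × 13, not prime.
Thus p = 11 disproves the claim, and no smaller p works.

p = 11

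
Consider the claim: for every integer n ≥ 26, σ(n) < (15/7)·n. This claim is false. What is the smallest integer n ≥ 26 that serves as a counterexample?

n = 30

Check each integer n ≥ 26 in order until the claim fails.
n = 26: σ(26) = 42; 42 < 390/7.
n = 27: σ(27) = 40; 40 < 405/7.
n = 28: σ(28) = 56; 56 < 60.
n = 29: σ(29) = 30; 30 < 435/7.
n = 30: σ(30) = 72; 72 ≥ 450/7.
Thus n = 30 disproves the claim, and no smaller n works.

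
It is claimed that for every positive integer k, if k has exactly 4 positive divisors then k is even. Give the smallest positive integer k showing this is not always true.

We need the least positive integer k for which k has exactly 4 positive divisors but k is odd.
The first 4 eligible values, up to k = 14, all satisfy the conclusion.
k = 15: divisors of 15: 1, 3, 5, 15; 15 is odd.
So k = 15 is the smallest counterexample.

k = 15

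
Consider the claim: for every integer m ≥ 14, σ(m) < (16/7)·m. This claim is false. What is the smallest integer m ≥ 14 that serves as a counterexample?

m = 24

For m = 14, 15, 16, 17, 18, 19, 20, 21, 22, 23 the conclusion holds.
m = 24: σ(24) = 60; 60 ≥ 384/7.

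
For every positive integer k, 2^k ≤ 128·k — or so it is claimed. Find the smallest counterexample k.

A counterexample is any positive integer k such that 2^k > 128·k; we check each in order.
For k = 1, 2, 3, 4, 5, 6, 7, 8, 9, 10 the conclusion holds.
k = 11: 2^k = 2048 and 128·k = 1408, so 2048 > 1408.
Hence k = 11 is a counterexample.

k = 11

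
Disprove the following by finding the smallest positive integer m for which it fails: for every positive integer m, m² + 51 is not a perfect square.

m = 7

A counterexample is any positive integer m such that m² + 51 is a perfect square; we check each in order.
The first 6 eligible values, up to m = 6, all satisfy the conclusion.
m = 7: 7² + 51 = 100 = 10², a perfect square.
Hence m = 7 is a counterexample.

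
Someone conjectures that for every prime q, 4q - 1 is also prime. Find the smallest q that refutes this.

q = 7

For q = 2, 3, 5 the conclusion holds.
q = 7: 4q - 1 = 27 = 3 × 9, not prime.
Hence q = 7 is a counterexample.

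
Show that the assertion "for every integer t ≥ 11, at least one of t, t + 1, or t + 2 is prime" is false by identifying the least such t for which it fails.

t = 14

For t = 11, 12, 13 the conclusion holds.
t = 14: 14 = 2 × 7; 15 = 3 × 5; 16 = 2 × 8 — all composite.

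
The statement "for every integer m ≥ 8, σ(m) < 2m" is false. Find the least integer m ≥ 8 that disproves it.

Check each integer m ≥ 8 in order until the claim fails.
m = 8: σ(8) = 15; 15 < 16.
m = 9: σ(9) = 13; 13 < 18.
m = 10: σ(10) = 18; 18 < 20.
m = 11: σ(11) = 12; 12 < 22.
m = 12: σ(12) = 28; 28 ≥ 24.
So m = 12 is the smallest counterexample.

m = 12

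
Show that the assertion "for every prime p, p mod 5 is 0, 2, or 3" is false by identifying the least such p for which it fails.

p = 11

For p = 2, 3, 5, 7 the conclusion holds.
p = 11: 11 mod 5 = 1 — not in {0, 2, 3}.
Thus p = 11 disproves the claim, and no smaller p works.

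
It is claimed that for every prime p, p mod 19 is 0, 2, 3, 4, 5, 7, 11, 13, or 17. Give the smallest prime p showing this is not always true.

For p = 2, 3, 5, 7, 11, 13, 17, 19, 23 the conclusion holds.
p = 29: 29 mod 19 = 10 — not in {0, 2, 3, 4, 5, 7, 11, 13, 17}.
Thus p = 29 disproves the claim, and no smaller p works.

p = 29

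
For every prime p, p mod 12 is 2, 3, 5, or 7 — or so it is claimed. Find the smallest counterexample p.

p = 11

For p = 2, 3, 5, 7 the conclusion holds.
p = 11: 11 mod 12 = 11 — not in {2, 3, 5, 7}.
Hence p = 11 is a counterexample.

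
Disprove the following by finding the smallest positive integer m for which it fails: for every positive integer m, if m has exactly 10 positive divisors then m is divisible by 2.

m = 405

For m = 48, 80, 112, 162, 176, 208, 272, 304, 368 the conclusion holds.
m = 405: τ(405) = 10; 405 mod 2 = 1.
So m = 405 is the smallest counterexample.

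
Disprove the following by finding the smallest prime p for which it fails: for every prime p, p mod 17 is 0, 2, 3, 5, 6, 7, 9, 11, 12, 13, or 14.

The first 16 eligible values, up to p = 53, all satisfy the conclusion.
p = 59: 59 mod 17 = 8 — not in {0, 2, 3, 5, 6, 7, 9, 11, 12, 13, 14}.

p = 59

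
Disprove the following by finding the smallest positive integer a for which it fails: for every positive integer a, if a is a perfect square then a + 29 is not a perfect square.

Check each positive integer a in order until a is a perfect square but a + 29 is a perfect square.
The first 13 eligible values, up to a = 169, all satisfy the conclusion.
a = 196: 196 = 14² and 196 + 29 = 225 = 15².
So a = 196 is the smallest counterexample.

a = 196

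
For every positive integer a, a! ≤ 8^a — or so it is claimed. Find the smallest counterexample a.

a = 20

Check each positive integer a in order until a! > 8^a.
For a = 1, 2, 3, 4, …, 17, 18, 19 the conclusion holds.
a = 20: a! = 2432902008176640000 and 8^a = 1152921504606846976, so 2432902008176640000 > 1152921504606846976.
So a = 20 is the smallest counterexample.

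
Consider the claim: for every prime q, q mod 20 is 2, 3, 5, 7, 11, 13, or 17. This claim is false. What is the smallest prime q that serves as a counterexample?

The first 7 eligible values, up to q = 17, all satisfy the conclusion.
q = 19: 19 mod 20 = 19 — not in {2, 3, 5, 7, 11, 13, 17}.

q = 19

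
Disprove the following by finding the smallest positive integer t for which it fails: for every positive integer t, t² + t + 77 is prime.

Check each positive integer t in order until t² + t + 77 is not prime.
For t = 1, 2, 3, 4, 5 the conclusion holds.
t = 6: t² + t + 77 = 119 = 7 × 17, composite.

t = 6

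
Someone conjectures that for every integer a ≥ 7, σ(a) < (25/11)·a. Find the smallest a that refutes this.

a = 12

Check each integer a ≥ 7 in order until the claim fails.
a = 7: σ(7) = 8; 8 < 175/11.
a = 8: σ(8) = 15; 15 < 200/11.
a = 9: σ(9) = 13; 13 < 225/11.
a = 10: σ(10) = 18; 18 < 250/11.
a = 11: σ(11) = 12; 12 < 25.
a = 12: σ(12) = 28; 28 ≥ 300/11.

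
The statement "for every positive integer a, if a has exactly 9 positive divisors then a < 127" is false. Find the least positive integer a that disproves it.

a = 36: τ(36) = 9; 36 < 127.
a = 100: τ(100) = 9; 100 < 127.
a = 196: τ(196) = 9; 196 ≥ 127.
Thus a = 196 disproves the claim, and no smaller a works.

a = 196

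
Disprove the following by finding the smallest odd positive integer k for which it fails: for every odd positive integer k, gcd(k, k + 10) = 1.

k = 5

Check each odd positive integer k in order until gcd(k, k + 10) > 1.
For k = 1, 3 the conclusion holds.
k = 5: gcd(5, 15) = 5.
So k = 5 is the smallest counterexample.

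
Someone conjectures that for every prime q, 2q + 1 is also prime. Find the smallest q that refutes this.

q = 7

We need the least prime q for which 2q + 1 is not prime.
q = 2: 2q + 1 = 5, prime.
q = 3: 2q + 1 = 7, prime.
q = 5: 2q + 1 = 11, prime.
q = 7: 2q + 1 = 15 = 3 × 5, not prime.
So q = 7 is the smallest counterexample.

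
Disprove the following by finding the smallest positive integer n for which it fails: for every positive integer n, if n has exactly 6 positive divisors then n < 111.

We need the least positive integer n for which n has exactly 6 positive divisors but the claim fails.
The first 16 eligible values, up to n = 99, all satisfy the conclusion.
n = 116: τ(116) = 6; 116 ≥ 111.
So n = 116 is the smallest counterexample.

n = 116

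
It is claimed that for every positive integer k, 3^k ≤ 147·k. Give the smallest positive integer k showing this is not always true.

We need the least positive integer k for which 3^k > 147·k.
The first 6 eligible values, up to k = 6, all satisfy the conclusion.
k = 7: 3^k = 2187 and 147·k = 1029, so 2187 > 1029.
Thus k = 7 disproves the claim, and no smaller k works.

k = 7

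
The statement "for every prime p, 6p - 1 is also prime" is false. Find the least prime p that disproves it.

A counterexample is any prime p such that 6p - 1 is not prime; we check each in order.
For p = 2, 3, 5, 7 the conclusion holds.
p = 11: 6p - 1 = 65 = 5 × 13, not prime.

p = 11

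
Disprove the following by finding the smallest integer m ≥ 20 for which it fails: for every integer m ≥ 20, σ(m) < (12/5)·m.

m = 24

Check each integer m ≥ 20 in order until the claim fails.
m = 20: σ(20) = 42; 42 < 48.
m = 21: σ(21) = 32; 32 < 252/5.
m = 22: σ(22) = 36; 36 < 264/5.
m = 23: σ(23) = 24; 24 < 276/5.
m = 24: σ(24) = 60; 60 ≥ 288/5.
Hence m = 24 is a counterexample.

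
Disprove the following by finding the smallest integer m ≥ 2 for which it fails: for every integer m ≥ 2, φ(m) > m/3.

m = 6

We need the least integer m ≥ 2 for which the claim fails.
For m = 2, 3, 4, 5 the conclusion holds.
m = 6: φ(6) = 2 and 6/3 = 2, so φ(6) ≤ 6/3.
Hence m = 6 is a counterexample.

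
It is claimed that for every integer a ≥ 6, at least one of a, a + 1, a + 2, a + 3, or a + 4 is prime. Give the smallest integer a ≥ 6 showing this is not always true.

For a = 6, 7, 8, 9, …, 21, 22, 23 the conclusion holds.
a = 24: 24 = 2 × 12; 25 = 5 × 5; 26 = 2 × 13; 27 = 3 × 9; 28 = 2 × 14 — all composite.

a = 24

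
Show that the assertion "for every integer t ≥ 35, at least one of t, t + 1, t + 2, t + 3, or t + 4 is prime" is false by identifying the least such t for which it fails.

t = 48

A counterexample is any integer t ≥ 35 such that t, t + 1, t + 2, t + 3, t + 4 are all composite; we check each in order.
The first 13 eligible values, up to t = 47, all satisfy the conclusion.
t = 48: 48 = 2 × 24; 49 = 7 × 7; 50 = 2 × 25; 51 = 3 × 17; 52 = 2 × 26 — all composite.
Thus t = 48 disproves the claim, and no smaller t works.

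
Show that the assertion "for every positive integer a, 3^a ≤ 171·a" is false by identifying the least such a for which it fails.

a = 7

We need the least positive integer a for which 3^a > 171·a.
The first 6 eligible values, up to a = 6, all satisfy the conclusion.
a = 7: 3^a = 2187 and 171·a = 1197, so 2187 > 1197.
So a = 7 is the smallest counterexample.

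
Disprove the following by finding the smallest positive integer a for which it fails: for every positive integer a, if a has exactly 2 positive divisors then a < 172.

a = 173

Check each positive integer a in order until a has exactly 2 positive divisors but the claim fails.
For a = 2, 3, 5, 7, …, 157, 163, 167 the conclusion holds.
a = 173: τ(173) = 2; 173 ≥ 172.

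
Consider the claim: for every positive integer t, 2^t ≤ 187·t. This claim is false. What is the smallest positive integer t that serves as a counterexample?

t = 12

We need the least positive integer t for which 2^t > 187·t.
For t = 1, 2, 3, 4, …, 9, 10, 11 the conclusion holds.
t = 12: 2^t = 4096 and 187·t = 2244, so 4096 > 2244.
Thus t = 12 disproves the claim, and no smaller t works.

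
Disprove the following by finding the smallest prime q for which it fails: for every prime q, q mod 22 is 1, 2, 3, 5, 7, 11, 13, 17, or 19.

q = 31

Check each prime q in order until the claim fails.
The first 10 eligible values, up to q = 29, all satisfy the conclusion.
q = 31: 31 mod 22 = 9 — not in {1, 2, 3, 5, 7, 11, 13, 17, 19}.
Hence q = 31 is a counterexample.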